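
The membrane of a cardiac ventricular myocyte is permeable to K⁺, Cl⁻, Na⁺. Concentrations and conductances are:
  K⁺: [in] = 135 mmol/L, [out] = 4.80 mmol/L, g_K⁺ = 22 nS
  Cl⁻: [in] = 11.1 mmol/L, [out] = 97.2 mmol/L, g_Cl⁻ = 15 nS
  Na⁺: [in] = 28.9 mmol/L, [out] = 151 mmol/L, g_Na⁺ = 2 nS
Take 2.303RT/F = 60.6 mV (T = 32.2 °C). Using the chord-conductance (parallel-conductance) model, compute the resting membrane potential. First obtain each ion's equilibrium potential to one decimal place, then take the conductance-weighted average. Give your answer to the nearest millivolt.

E_K⁺ = (60.6/1)·log₁₀(4.80/135) = -87.8 mV
E_Cl⁻ = (60.6/-1)·log₁₀(97.2/11.1) = -57.1 mV
E_Na⁺ = (60.6/1)·log₁₀(151/28.9) = 43.5 mV
Vm = (Σ gᵢEᵢ)/(Σ gᵢ) = (22·-87.8 + 15·-57.1 + 2·43.5) / (22 + 15 + 2)
= -2701.10 / 39 = -69.26 mV

-69 mV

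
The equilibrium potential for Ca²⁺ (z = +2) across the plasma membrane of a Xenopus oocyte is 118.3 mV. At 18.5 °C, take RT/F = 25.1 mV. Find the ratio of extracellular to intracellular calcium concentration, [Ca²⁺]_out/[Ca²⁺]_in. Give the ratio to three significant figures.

12400

ln([out]/[in]) = E·z/(25.1) = 118.3 × 2 / 25.1 = 9.4263
[out]/[in] = e^(9.4263) = 1.241e+04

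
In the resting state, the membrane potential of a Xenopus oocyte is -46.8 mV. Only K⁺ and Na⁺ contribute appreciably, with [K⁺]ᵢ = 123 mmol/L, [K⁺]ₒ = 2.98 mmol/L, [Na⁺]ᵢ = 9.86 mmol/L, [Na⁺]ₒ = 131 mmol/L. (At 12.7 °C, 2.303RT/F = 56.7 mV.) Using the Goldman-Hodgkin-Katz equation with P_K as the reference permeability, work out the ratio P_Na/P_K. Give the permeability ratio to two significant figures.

Let α = P_Na/P_K. GHK: Vm = 56.7·log₁₀[(Kₒ + α·Naₒ)/(Kᵢ + α·Naᵢ)].
10^(Vm/56.7) = 10^(-46.8/56.7) = 0.14949
So 0.14949·(Kᵢ + α·Naᵢ) = Kₒ + α·Naₒ → α = (0.14949·123.0 − 2.98) / (131.0 − 0.14949·9.86)
α = (18.39 − 2.98) / (131.0 − 1.474) = 15.41/129.5 = 0.1189

0.12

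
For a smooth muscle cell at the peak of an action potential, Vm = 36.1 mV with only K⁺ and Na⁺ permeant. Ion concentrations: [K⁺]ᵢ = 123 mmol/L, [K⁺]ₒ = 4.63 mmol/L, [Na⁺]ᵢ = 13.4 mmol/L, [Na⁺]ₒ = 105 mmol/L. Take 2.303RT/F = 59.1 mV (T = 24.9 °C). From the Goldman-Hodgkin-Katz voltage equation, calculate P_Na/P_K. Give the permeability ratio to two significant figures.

Let α = P_Na/P_K. GHK: Vm = 59.1·log₁₀[(Kₒ + α·Naₒ)/(Kᵢ + α·Naᵢ)].
10^(Vm/59.1) = 10^(36.1/59.1) = 4.0816
So 4.0816·(Kᵢ + α·Naᵢ) = Kₒ + α·Naₒ → α = (4.0816·123.0 − 4.63) / (105.0 − 4.0816·13.4)
α = (502 − 4.63) / (105.0 − 54.69) = 497.4/50.31 = 9.887

9.9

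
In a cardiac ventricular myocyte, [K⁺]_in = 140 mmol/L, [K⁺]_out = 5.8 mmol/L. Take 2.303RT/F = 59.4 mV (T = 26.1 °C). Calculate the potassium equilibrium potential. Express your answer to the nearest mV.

-82 mV

E = (59.4/z) · log₁₀([K⁺]_out/[K⁺]_in) with z = +1.
= (59.4/1) · log₁₀(5.8/140) = 59.40 · log₁₀(0.04143)
= 59.40 · (-1.3827) = -82.13 mV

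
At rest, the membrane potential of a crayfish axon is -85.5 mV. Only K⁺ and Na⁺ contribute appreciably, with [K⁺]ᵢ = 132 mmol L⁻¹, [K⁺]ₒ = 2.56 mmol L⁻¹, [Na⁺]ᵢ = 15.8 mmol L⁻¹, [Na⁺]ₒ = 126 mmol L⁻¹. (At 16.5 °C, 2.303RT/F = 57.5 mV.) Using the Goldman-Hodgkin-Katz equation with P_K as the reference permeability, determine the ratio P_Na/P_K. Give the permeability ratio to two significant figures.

Let α = P_Na/P_K. GHK: Vm = 57.5·log₁₀[(Kₒ + α·Naₒ)/(Kᵢ + α·Naᵢ)].
10^(Vm/57.5) = 10^(-85.5/57.5) = 0.032587
So 0.032587·(Kᵢ + α·Naᵢ) = Kₒ + α·Naₒ → α = (0.032587·132.0 − 2.56) / (126.0 − 0.032587·15.8)
α = (4.301 − 2.56) / (126.0 − 0.5149) = 1.741/125.5 = 0.01388

0.014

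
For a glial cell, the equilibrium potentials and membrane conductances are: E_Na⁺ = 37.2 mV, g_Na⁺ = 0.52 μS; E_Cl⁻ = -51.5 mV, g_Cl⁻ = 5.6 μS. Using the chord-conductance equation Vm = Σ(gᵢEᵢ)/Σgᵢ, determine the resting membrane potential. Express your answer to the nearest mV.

Σ gᵢEᵢ = 0.52·(37.2) + 5.6·(-51.5) = -269.06
Σ gᵢ = 0.52 + 5.6 = 6.12
Vm = -269.06 / 6.12 = -43.96 mV

-44 mV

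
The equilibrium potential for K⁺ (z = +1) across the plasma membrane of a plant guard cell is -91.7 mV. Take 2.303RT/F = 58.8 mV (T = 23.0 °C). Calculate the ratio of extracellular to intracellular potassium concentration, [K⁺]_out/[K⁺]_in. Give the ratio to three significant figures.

log₁₀([out]/[in]) = E·z/(58.8) = -91.7 × 1 / 58.8 = -1.5595
[out]/[in] = 10^(-1.5595) = 0.02757

0.0276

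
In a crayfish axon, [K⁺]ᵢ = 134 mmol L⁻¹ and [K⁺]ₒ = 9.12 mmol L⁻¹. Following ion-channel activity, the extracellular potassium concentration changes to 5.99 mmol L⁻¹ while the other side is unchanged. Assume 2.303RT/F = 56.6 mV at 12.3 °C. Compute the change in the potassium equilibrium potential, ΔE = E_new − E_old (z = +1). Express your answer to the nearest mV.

E_old = (56.6/1)·log₁₀(9.12/134) = -66.06 mV
E_new = (56.6/1)·log₁₀(5.99/134) = -76.39 mV
ΔE = -76.39 − (-66.06) = -10.33 mV

-10 mV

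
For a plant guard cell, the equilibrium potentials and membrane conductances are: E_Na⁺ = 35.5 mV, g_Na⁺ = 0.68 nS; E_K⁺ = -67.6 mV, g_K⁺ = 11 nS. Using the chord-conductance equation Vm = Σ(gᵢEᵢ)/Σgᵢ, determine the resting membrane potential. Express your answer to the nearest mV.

Σ gᵢEᵢ = 0.68·(35.5) + 11·(-67.6) = -719.46
Σ gᵢ = 0.68 + 11 = 11.68
Vm = -719.46 / 11.68 = -61.60 mV

-62 mV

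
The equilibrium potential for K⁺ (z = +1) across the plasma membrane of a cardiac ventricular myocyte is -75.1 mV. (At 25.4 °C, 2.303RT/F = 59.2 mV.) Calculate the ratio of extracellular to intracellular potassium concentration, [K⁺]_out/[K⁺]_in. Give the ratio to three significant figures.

0.0539

log₁₀([out]/[in]) = E·z/(59.2) = -75.1 × 1 / 59.2 = -1.2686
[out]/[in] = 10^(-1.2686) = 0.05388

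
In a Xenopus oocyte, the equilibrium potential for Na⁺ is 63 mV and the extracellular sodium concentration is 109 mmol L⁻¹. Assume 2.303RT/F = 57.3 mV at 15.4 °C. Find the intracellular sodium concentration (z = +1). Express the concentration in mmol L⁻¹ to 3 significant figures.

Nernst: E = (57.3/1) · log₁₀([out]/[in]), so log₁₀([out]/[in]) = 63.0 × 1 / 57.3 = 1.0995.
[out]/[in] = 10^(1.0995) = 12.57.
[in] = 109 / 12.57 = 8.669 mmol L⁻¹.

8.67 mmol L⁻¹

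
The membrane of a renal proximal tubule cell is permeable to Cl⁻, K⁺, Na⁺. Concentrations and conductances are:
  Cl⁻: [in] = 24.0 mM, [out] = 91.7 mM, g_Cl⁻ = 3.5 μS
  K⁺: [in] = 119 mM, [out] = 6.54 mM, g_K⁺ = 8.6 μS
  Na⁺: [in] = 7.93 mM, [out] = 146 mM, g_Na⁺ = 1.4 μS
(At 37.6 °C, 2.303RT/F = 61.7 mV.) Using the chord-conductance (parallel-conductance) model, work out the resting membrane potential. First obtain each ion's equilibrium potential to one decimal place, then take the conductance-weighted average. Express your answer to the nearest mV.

-51 mV

E_Cl⁻ = (61.7/-1)·log₁₀(91.7/24.0) = -35.9 mV
E_K⁺ = (61.7/1)·log₁₀(6.54/119) = -77.7 mV
E_Na⁺ = (61.7/1)·log₁₀(146/7.93) = 78.1 mV
Vm = (Σ gᵢEᵢ)/(Σ gᵢ) = (3.5·-35.9 + 8.6·-77.7 + 1.4·78.1) / (3.5 + 8.6 + 1.4)
= -684.53 / 13.5 = -50.71 mV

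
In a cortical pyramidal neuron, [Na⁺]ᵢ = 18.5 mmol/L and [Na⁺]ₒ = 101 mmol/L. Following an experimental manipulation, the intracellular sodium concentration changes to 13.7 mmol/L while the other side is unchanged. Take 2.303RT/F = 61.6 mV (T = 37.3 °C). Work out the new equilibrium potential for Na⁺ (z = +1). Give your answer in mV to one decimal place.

53.4 mV

After the shift: [Na⁺]_out = 101, [Na⁺]_in = 13.7 mmol/L.
E_new = (61.6/1)·log₁₀(101/13.7) = 61.60 · (0.8676) = 53.44 mV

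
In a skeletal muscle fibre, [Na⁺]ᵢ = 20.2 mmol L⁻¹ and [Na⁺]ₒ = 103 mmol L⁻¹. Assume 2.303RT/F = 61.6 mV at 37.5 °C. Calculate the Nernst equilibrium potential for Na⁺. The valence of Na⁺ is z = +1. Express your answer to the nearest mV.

E = (61.6/z) · log₁₀([Na⁺]_out/[Na⁺]_in) with z = +1.
= (61.6/1) · log₁₀(103/20.2) = 61.60 · log₁₀(5.099)
= 61.60 · (0.7075) = 43.58 mV

44 mV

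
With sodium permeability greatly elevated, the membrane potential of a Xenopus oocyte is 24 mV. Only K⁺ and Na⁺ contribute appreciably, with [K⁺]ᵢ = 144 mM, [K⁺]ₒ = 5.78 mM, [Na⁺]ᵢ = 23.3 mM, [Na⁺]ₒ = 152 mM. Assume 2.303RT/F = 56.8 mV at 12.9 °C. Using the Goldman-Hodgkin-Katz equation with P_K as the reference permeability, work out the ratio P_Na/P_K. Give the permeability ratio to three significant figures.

4.15

Let α = P_Na/P_K. GHK: Vm = 56.8·log₁₀[(Kₒ + α·Naₒ)/(Kᵢ + α·Naᵢ)].
10^(Vm/56.8) = 10^(24.0/56.8) = 2.6457
So 2.6457·(Kᵢ + α·Naᵢ) = Kₒ + α·Naₒ → α = (2.6457·144.0 − 5.78) / (152.0 − 2.6457·23.3)
α = (381 − 5.78) / (152.0 − 61.64) = 375.2/90.36 = 4.152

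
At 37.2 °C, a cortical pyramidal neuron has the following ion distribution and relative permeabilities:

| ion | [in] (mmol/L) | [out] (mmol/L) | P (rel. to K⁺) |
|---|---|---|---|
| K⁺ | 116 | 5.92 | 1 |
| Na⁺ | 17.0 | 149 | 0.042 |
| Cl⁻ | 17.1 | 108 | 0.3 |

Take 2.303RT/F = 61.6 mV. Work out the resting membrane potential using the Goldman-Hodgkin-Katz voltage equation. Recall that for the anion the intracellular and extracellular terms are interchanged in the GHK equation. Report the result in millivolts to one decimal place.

Vm = 61.6 · log₁₀[(Σ P·[cation]ₒ + Σ P·[anion]ᵢ) / (Σ P·[cation]ᵢ + Σ P·[anion]ₒ)]
Numerator = 1×5.92 + 0.042×149 + 0.3×17.1 = 17.31
Denominator = 1×116 + 0.042×17.0 + 0.3×108 = 149.1
Vm = 61.6 · log₁₀(0.11607) = 61.6 × (-0.9353) = -57.61 mV

-57.6 mV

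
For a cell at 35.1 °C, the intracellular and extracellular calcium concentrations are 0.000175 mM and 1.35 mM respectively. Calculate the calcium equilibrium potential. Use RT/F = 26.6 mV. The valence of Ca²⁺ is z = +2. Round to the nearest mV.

E = (26.6/z) · ln([Ca²⁺]_out/[Ca²⁺]_in) with z = +2.
= (26.6/2) · ln(1.35/0.000175) = 13.30 · ln(7714)
= 13.30 · (8.9508) = 119.05 mV

119 mV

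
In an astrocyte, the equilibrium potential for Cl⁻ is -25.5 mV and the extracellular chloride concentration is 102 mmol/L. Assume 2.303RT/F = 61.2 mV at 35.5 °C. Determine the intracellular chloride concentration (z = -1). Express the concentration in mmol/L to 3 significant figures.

39.1 mmol/L

Nernst: E = (61.2/-1) · log₁₀([out]/[in]), so log₁₀([out]/[in]) = -25.5 × -1 / 61.2 = 0.4167.
[out]/[in] = 10^(0.4167) = 2.61.
[in] = 102 / 2.61 = 39.08 mmol/L.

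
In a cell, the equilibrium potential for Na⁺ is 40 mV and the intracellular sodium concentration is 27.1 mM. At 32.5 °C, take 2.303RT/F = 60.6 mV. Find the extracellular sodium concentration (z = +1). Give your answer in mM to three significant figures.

124 mM

Nernst: E = (60.6/1) · log₁₀([out]/[in]), so log₁₀([out]/[in]) = 40.0 × 1 / 60.6 = 0.6601.
[out]/[in] = 10^(0.6601) = 4.572.
[out] = 4.572 × 27.1 = 123.9 mM.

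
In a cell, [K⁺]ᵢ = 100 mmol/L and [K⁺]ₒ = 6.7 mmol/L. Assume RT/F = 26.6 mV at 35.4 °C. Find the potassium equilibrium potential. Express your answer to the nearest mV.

-72 mV

E = (26.6/z) · ln([K⁺]_out/[K⁺]_in) with z = +1.
= (26.6/1) · ln(6.7/100) = 26.60 · ln(0.067)
= 26.60 · (-2.7031) = -71.90 mV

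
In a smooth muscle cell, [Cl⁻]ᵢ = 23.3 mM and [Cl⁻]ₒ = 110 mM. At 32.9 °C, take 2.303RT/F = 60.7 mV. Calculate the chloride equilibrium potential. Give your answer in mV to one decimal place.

E = (60.7/z) · log₁₀([Cl⁻]_out/[Cl⁻]_in) with z = -1.
For an anion, dividing by z = -1 reverses the sign.
= (60.7/-1) · log₁₀(110/23.3) = -60.70 · log₁₀(4.721)
= -60.70 · (0.6740) = -40.91 mV

-40.9 mV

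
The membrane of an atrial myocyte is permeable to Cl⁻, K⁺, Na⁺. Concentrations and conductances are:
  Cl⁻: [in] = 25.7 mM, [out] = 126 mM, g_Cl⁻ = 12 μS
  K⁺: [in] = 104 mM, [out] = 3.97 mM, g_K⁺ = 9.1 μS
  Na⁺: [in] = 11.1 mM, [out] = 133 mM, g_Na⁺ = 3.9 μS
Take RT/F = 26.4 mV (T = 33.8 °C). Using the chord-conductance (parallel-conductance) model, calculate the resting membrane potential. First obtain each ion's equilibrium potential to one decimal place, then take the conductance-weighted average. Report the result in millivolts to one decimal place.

E_Cl⁻ = (26.4/-1)·ln(126/25.7) = -42.0 mV
E_K⁺ = (26.4/1)·ln(3.97/104) = -86.2 mV
E_Na⁺ = (26.4/1)·ln(133/11.1) = 65.6 mV
Vm = (Σ gᵢEᵢ)/(Σ gᵢ) = (12·-42.0 + 9.1·-86.2 + 3.9·65.6) / (12 + 9.1 + 3.9)
= -1032.58 / 25 = -41.30 mV

-41.3 mV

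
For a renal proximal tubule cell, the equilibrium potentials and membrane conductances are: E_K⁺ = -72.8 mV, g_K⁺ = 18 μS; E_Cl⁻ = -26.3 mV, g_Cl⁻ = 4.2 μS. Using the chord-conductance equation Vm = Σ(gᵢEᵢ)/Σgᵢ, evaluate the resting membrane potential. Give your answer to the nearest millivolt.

-64 mV

Σ gᵢEᵢ = 18·(-72.8) + 4.2·(-26.3) = -1420.86
Σ gᵢ = 18 + 4.2 = 22.2
Vm = -1420.86 / 22.2 = -64.00 mV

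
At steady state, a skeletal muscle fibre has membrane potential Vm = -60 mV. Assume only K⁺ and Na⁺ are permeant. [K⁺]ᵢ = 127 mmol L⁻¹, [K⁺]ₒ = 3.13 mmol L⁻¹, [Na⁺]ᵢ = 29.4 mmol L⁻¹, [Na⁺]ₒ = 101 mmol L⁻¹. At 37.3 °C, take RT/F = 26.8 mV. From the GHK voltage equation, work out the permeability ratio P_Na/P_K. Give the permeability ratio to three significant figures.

0.106

Let α = P_Na/P_K. GHK: Vm = 26.8·ln[(Kₒ + α·Naₒ)/(Kᵢ + α·Naᵢ)].
e^(Vm/26.8) = e^(-60.0/26.8) = 0.10659
So 0.10659·(Kᵢ + α·Naᵢ) = Kₒ + α·Naₒ → α = (0.10659·127.0 − 3.13) / (101.0 − 0.10659·29.4)
α = (13.54 − 3.13) / (101.0 − 3.134) = 10.41/97.87 = 0.1063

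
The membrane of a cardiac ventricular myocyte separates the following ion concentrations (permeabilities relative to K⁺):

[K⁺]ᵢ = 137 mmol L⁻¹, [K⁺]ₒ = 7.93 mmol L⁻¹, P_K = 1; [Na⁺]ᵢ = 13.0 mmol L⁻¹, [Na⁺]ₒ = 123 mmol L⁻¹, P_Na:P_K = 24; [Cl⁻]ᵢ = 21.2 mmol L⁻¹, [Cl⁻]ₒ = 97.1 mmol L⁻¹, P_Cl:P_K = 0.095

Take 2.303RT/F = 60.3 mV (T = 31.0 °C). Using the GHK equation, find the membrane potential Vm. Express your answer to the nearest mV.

49 mV

Vm = 60.3 · log₁₀[(Σ P·[cation]ₒ + Σ P·[anion]ᵢ) / (Σ P·[cation]ᵢ + Σ P·[anion]ₒ)]
Numerator = 1×7.93 + 24×123 + 0.095×21.2 = 2962
Denominator = 1×137 + 24×13.0 + 0.095×97.1 = 458.2
Vm = 60.3 · log₁₀(6.464) = 60.3 × (0.8105) = 48.87 mV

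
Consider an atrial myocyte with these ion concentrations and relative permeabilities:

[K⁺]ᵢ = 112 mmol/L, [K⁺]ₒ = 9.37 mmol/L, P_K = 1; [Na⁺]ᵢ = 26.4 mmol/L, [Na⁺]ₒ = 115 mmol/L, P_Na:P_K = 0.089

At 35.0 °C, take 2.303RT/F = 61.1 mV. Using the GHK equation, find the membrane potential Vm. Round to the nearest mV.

Vm = 61.1 · log₁₀[(Σ P·[cation]ₒ + Σ P·[anion]ᵢ) / (Σ P·[cation]ᵢ + Σ P·[anion]ₒ)]
Numerator = 1×9.37 + 0.089×115 = 19.6
Denominator = 1×112 + 0.089×26.4 = 114.3
Vm = 61.1 · log₁₀(0.17145) = 61.1 × (-0.7659) = -46.79 mV

-47 mV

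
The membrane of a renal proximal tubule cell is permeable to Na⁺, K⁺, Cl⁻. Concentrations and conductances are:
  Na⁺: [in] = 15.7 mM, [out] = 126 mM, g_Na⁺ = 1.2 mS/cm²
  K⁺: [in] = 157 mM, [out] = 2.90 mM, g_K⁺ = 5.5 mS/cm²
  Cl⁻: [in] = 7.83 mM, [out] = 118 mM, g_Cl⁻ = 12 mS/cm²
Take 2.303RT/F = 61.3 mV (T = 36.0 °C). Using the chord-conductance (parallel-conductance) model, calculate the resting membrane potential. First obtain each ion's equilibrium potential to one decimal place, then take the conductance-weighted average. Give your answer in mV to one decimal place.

-74.0 mV

E_Na⁺ = (61.3/1)·log₁₀(126/15.7) = 55.4 mV
E_K⁺ = (61.3/1)·log₁₀(2.90/157) = -106.3 mV
E_Cl⁻ = (61.3/-1)·log₁₀(118/7.83) = -72.2 mV
Vm = (Σ gᵢEᵢ)/(Σ gᵢ) = (1.2·55.4 + 5.5·-106.3 + 12·-72.2) / (1.2 + 5.5 + 12)
= -1384.57 / 18.7 = -74.04 mV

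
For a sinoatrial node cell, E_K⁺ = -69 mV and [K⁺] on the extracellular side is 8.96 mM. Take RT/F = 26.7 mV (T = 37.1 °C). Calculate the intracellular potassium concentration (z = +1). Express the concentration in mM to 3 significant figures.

Nernst: E = (26.7/1) · ln([out]/[in]), so ln([out]/[in]) = -69.0 × 1 / 26.7 = -2.5843.
[out]/[in] = e^(-2.5843) = 0.07545.
[in] = 8.96 / 0.07545 = 118.8 mM.

119 mM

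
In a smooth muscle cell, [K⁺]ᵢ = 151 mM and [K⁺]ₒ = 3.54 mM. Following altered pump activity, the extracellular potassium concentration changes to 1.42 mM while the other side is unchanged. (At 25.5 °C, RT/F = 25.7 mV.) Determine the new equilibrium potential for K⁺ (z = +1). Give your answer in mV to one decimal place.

After the shift: [K⁺]_out = 1.42, [K⁺]_in = 151 mM.
E_new = (25.7/1)·ln(1.42/151) = 25.70 · (-4.6666) = -119.93 mV

-119.9 mV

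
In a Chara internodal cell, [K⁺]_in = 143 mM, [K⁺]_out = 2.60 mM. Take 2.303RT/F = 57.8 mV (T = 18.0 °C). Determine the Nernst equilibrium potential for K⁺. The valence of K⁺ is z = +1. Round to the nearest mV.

E = (57.8/z) · log₁₀([K⁺]_out/[K⁺]_in) with z = +1.
= (57.8/1) · log₁₀(2.60/143) = 57.80 · log₁₀(0.01818)
= 57.80 · (-1.7404) = -100.59 mV

-101 mV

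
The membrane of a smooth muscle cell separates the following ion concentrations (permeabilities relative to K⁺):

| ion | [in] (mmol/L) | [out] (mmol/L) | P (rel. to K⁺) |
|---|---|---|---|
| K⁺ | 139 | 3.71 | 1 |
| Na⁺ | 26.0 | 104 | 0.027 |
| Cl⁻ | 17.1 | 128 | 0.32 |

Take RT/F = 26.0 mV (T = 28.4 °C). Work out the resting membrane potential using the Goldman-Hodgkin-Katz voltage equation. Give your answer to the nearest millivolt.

-71 mV

Vm = 26.0 · ln[(Σ P·[cation]ₒ + Σ P·[anion]ᵢ) / (Σ P·[cation]ᵢ + Σ P·[anion]ₒ)]
Numerator = 1×3.71 + 0.027×104 + 0.32×17.1 = 11.99
Denominator = 1×139 + 0.027×26.0 + 0.32×128 = 180.7
Vm = 26.0 · ln(0.066367) = 26.0 × (-2.7126) = -70.53 mV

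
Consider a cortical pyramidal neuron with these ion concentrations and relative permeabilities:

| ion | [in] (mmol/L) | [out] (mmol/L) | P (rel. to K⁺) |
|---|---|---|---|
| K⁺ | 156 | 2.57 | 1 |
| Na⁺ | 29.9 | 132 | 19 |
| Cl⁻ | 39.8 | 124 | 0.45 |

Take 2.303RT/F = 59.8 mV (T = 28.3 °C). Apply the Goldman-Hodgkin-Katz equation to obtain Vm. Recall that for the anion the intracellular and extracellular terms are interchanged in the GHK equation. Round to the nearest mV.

31 mV

Vm = 59.8 · log₁₀[(Σ P·[cation]ₒ + Σ P·[anion]ᵢ) / (Σ P·[cation]ᵢ + Σ P·[anion]ₒ)]
Numerator = 1×2.57 + 19×132 + 0.45×39.8 = 2528
Denominator = 1×156 + 19×29.9 + 0.45×124 = 779.9
Vm = 59.8 · log₁₀(3.2421) = 59.8 × (0.5108) = 30.55 mV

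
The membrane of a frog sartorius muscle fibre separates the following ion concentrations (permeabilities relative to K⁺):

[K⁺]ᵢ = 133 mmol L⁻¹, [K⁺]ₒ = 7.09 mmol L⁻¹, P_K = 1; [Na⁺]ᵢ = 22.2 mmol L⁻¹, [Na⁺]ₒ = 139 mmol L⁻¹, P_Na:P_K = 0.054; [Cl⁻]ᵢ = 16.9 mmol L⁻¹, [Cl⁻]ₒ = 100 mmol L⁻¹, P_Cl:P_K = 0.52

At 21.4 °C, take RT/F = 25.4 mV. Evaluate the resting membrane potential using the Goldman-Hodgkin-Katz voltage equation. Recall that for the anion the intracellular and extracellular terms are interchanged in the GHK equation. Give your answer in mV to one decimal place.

Vm = 25.4 · ln[(Σ P·[cation]ₒ + Σ P·[anion]ᵢ) / (Σ P·[cation]ᵢ + Σ P·[anion]ₒ)]
Numerator = 1×7.09 + 0.054×139 + 0.52×16.9 = 23.38
Denominator = 1×133 + 0.054×22.2 + 0.52×100 = 186.2
Vm = 25.4 · ln(0.12559) = 25.4 × (-2.0748) = -52.70 mV

-52.7 mV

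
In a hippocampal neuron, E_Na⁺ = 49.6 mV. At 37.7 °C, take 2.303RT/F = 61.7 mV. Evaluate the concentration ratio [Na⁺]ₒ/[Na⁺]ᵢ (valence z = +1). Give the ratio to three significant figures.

log₁₀([out]/[in]) = E·z/(61.7) = 49.6 × 1 / 61.7 = 0.8039
[out]/[in] = 10^(0.8039) = 6.366

6.37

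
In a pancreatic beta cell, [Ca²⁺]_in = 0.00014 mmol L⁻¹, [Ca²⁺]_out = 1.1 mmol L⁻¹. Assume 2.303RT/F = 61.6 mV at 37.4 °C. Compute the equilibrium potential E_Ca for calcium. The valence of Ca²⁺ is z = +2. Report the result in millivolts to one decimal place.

E = (61.6/z) · log₁₀([Ca²⁺]_out/[Ca²⁺]_in) with z = +2.
= (61.6/2) · log₁₀(1.1/0.00014) = 30.80 · log₁₀(7857)
= 30.80 · (3.8953) = 119.97 mV

120.0 mV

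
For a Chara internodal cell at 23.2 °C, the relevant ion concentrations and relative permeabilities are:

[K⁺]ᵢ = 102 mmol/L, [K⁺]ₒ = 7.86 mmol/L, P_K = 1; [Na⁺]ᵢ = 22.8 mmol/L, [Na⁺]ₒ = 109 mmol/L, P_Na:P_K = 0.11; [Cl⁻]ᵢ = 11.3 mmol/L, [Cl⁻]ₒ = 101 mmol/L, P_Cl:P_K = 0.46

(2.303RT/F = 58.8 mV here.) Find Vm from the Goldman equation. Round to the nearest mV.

-46 mV

Vm = 58.8 · log₁₀[(Σ P·[cation]ₒ + Σ P·[anion]ᵢ) / (Σ P·[cation]ᵢ + Σ P·[anion]ₒ)]
Numerator = 1×7.86 + 0.11×109 + 0.46×11.3 = 25.05
Denominator = 1×102 + 0.11×22.8 + 0.46×101 = 151
Vm = 58.8 · log₁₀(0.16592) = 58.8 × (-0.7801) = -45.87 mV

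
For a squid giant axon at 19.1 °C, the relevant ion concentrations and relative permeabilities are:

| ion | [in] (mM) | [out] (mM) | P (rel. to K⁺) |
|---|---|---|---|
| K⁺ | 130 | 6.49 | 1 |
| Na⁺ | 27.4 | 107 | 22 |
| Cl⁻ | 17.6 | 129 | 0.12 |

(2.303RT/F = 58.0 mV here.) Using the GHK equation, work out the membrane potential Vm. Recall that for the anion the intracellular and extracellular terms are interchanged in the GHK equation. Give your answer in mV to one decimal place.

Vm = 58.0 · log₁₀[(Σ P·[cation]ₒ + Σ P·[anion]ᵢ) / (Σ P·[cation]ᵢ + Σ P·[anion]ₒ)]
Numerator = 1×6.49 + 22×107 + 0.12×17.6 = 2363
Denominator = 1×130 + 22×27.4 + 0.12×129 = 748.3
Vm = 58.0 · log₁₀(3.1574) = 58.0 × (0.4993) = 28.96 mV

29.0 mV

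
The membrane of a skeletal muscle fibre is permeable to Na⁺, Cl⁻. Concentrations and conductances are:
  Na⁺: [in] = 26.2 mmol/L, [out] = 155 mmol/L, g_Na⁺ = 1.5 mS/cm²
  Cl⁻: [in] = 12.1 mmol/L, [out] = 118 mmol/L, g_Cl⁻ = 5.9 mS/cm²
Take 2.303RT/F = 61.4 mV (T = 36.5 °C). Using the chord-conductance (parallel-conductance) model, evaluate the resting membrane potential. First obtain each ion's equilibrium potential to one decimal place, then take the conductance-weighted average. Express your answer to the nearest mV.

E_Na⁺ = (61.4/1)·log₁₀(155/26.2) = 47.4 mV
E_Cl⁻ = (61.4/-1)·log₁₀(118/12.1) = -60.7 mV
Vm = (Σ gᵢEᵢ)/(Σ gᵢ) = (1.5·47.4 + 5.9·-60.7) / (1.5 + 5.9)
= -287.03 / 7.4 = -38.79 mV

-39 mV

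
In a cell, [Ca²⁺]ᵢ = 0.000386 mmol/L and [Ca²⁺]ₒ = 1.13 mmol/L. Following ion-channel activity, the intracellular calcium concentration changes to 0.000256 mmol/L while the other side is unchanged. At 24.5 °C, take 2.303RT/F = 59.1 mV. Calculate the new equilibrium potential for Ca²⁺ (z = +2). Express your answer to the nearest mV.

108 mV

After the shift: [Ca²⁺]_out = 1.13, [Ca²⁺]_in = 0.000256 mmol/L.
E_new = (59.1/2)·log₁₀(1.13/0.000256) = 29.55 · (3.6448) = 107.70 mV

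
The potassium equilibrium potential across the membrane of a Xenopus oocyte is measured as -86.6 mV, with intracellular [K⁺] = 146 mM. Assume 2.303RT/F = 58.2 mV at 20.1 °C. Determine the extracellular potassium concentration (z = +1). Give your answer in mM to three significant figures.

4.75 mM

Nernst: E = (58.2/1) · log₁₀([out]/[in]), so log₁₀([out]/[in]) = -86.6 × 1 / 58.2 = -1.4880.
[out]/[in] = 10^(-1.4880) = 0.03251.
[out] = 0.03251 × 146 = 4.747 mM.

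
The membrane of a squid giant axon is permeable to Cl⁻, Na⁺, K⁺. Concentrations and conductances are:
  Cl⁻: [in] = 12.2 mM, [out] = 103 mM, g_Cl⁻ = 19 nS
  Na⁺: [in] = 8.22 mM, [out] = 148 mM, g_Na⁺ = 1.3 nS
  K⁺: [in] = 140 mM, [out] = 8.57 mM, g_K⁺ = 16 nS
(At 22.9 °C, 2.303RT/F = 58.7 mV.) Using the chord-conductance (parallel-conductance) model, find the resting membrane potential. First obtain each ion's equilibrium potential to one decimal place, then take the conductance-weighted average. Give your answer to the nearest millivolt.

E_Cl⁻ = (58.7/-1)·log₁₀(103/12.2) = -54.4 mV
E_Na⁺ = (58.7/1)·log₁₀(148/8.22) = 73.7 mV
E_K⁺ = (58.7/1)·log₁₀(8.57/140) = -71.2 mV
Vm = (Σ gᵢEᵢ)/(Σ gᵢ) = (19·-54.4 + 1.3·73.7 + 16·-71.2) / (19 + 1.3 + 16)
= -2076.99 / 36.3 = -57.22 mV

-57 mV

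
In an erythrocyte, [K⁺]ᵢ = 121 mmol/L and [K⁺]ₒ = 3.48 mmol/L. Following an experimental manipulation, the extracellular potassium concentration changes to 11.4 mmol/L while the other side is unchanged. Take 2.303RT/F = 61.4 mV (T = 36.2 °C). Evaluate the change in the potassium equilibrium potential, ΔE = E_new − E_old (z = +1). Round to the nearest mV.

E_old = (61.4/1)·log₁₀(3.48/121) = -94.63 mV
E_new = (61.4/1)·log₁₀(11.4/121) = -62.99 mV
ΔE = -62.99 − (-94.63) = 31.64 mV

32 mV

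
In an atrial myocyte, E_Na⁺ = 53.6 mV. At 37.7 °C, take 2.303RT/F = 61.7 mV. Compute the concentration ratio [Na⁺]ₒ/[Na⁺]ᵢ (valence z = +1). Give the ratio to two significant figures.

log₁₀([out]/[in]) = E·z/(61.7) = 53.6 × 1 / 61.7 = 0.8687
[out]/[in] = 10^(0.8687) = 7.391

7.4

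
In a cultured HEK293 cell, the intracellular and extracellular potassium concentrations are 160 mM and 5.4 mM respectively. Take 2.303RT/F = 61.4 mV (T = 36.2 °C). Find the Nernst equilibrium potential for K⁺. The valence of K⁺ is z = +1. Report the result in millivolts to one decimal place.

-90.4 mV

E = (61.4/z) · log₁₀([K⁺]_out/[K⁺]_in) with z = +1.
= (61.4/1) · log₁₀(5.4/160) = 61.40 · log₁₀(0.03375)
= 61.40 · (-1.4717) = -90.36 mV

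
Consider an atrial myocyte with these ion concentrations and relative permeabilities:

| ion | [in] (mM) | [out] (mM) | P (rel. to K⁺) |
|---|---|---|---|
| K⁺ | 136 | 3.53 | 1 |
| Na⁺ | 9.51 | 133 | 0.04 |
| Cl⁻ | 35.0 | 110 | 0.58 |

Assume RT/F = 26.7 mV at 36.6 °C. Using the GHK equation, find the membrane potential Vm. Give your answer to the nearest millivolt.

-51 mV

Vm = 26.7 · ln[(Σ P·[cation]ₒ + Σ P·[anion]ᵢ) / (Σ P·[cation]ᵢ + Σ P·[anion]ₒ)]
Numerator = 1×3.53 + 0.04×133 + 0.58×35.0 = 29.15
Denominator = 1×136 + 0.04×9.51 + 0.58×110 = 200.2
Vm = 26.7 · ln(0.14562) = 26.7 × (-1.9268) = -51.44 mV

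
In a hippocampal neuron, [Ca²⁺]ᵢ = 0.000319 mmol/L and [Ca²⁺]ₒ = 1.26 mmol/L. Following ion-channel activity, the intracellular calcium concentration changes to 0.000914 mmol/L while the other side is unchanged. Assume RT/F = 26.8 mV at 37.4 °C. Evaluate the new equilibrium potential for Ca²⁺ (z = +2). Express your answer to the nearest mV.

97 mV

After the shift: [Ca²⁺]_out = 1.26, [Ca²⁺]_in = 0.000914 mmol/L.
E_new = (26.8/2)·ln(1.26/0.000914) = 13.40 · (7.2288) = 96.87 mV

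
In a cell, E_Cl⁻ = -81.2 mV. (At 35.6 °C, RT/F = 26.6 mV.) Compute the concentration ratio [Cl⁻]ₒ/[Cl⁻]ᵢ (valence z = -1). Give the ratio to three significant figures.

21.2

ln([out]/[in]) = E·z/(26.6) = -81.2 × -1 / 26.6 = 3.0526
[out]/[in] = e^(3.0526) = 21.17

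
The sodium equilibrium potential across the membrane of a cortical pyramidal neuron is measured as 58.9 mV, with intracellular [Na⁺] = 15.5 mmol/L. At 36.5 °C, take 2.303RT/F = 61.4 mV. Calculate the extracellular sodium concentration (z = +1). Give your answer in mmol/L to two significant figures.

Nernst: E = (61.4/1) · log₁₀([out]/[in]), so log₁₀([out]/[in]) = 58.9 × 1 / 61.4 = 0.9593.
[out]/[in] = 10^(0.9593) = 9.105.
[out] = 9.105 × 15.5 = 141.1 mmol/L.

140 mmol/L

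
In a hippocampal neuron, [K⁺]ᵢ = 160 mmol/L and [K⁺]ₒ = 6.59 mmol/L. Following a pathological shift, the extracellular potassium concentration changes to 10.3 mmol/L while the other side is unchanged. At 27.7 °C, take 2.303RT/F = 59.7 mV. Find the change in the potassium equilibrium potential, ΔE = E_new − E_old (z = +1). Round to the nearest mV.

12 mV

E_old = (59.7/1)·log₁₀(6.59/160) = -82.70 mV
E_new = (59.7/1)·log₁₀(10.3/160) = -71.12 mV
ΔE = -71.12 − (-82.70) = 11.58 mV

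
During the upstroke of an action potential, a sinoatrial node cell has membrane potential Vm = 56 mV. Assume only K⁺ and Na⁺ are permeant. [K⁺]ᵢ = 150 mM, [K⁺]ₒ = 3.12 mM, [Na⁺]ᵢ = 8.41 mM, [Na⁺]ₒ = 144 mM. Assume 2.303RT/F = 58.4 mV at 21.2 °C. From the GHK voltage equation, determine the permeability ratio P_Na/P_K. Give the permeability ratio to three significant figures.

Let α = P_Na/P_K. GHK: Vm = 58.4·log₁₀[(Kₒ + α·Naₒ)/(Kᵢ + α·Naᵢ)].
10^(Vm/58.4) = 10^(56.0/58.4) = 9.0971
So 9.0971·(Kᵢ + α·Naᵢ) = Kₒ + α·Naₒ → α = (9.0971·150.0 − 3.12) / (144.0 − 9.0971·8.41)
α = (1365 − 3.12) / (144.0 − 76.51) = 1361/67.49 = 20.17

20.2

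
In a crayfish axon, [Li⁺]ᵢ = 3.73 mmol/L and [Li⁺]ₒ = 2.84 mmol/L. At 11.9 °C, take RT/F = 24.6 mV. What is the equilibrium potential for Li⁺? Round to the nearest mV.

E = (24.6/z) · ln([Li⁺]_out/[Li⁺]_in) with z = +1.
= (24.6/1) · ln(2.84/3.73) = 24.60 · ln(0.7614)
= 24.60 · (-0.2726) = -6.71 mV

-7 mV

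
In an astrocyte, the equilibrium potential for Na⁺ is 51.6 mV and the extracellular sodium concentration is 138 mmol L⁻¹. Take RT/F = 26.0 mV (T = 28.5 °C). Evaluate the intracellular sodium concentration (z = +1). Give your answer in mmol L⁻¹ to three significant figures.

Nernst: E = (26.0/1) · ln([out]/[in]), so ln([out]/[in]) = 51.6 × 1 / 26.0 = 1.9846.
[out]/[in] = e^(1.9846) = 7.276.
[in] = 138 / 7.276 = 18.97 mmol L⁻¹.

19.0 mmol L⁻¹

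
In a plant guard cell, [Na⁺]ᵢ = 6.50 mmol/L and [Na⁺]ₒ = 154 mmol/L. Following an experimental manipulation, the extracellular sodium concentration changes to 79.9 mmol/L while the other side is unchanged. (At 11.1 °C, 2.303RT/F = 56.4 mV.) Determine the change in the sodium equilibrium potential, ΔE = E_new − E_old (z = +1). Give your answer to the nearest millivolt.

E_old = (56.4/1)·log₁₀(154/6.50) = 77.53 mV
E_new = (56.4/1)·log₁₀(79.9/6.50) = 61.46 mV
ΔE = 61.46 − (77.53) = -16.07 mV

-16 mV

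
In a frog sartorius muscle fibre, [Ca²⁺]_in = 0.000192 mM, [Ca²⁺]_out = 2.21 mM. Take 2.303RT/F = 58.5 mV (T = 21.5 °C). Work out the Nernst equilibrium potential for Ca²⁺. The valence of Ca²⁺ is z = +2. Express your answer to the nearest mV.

E = (58.5/z) · log₁₀([Ca²⁺]_out/[Ca²⁺]_in) with z = +2.
= (58.5/2) · log₁₀(2.21/0.000192) = 29.25 · log₁₀(1.151e+04)
= 29.25 · (4.0611) = 118.79 mV

119 mV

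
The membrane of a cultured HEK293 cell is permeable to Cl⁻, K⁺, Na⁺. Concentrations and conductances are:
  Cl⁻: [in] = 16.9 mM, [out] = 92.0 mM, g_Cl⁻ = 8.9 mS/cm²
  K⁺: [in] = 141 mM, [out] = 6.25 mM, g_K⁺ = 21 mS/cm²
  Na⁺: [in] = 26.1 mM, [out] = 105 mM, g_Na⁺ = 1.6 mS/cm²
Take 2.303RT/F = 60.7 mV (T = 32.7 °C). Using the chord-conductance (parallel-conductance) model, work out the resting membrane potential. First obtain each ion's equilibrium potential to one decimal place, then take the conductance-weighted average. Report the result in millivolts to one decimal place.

-65.5 mV

E_Cl⁻ = (60.7/-1)·log₁₀(92.0/16.9) = -44.7 mV
E_K⁺ = (60.7/1)·log₁₀(6.25/141) = -82.1 mV
E_Na⁺ = (60.7/1)·log₁₀(105/26.1) = 36.7 mV
Vm = (Σ gᵢEᵢ)/(Σ gᵢ) = (8.9·-44.7 + 21·-82.1 + 1.6·36.7) / (8.9 + 21 + 1.6)
= -2063.21 / 31.5 = -65.50 mV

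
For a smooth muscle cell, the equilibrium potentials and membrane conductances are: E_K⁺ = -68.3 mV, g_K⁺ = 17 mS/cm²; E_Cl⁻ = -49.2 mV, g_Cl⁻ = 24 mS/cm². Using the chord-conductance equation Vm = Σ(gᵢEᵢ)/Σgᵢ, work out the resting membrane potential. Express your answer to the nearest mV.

-57 mV

Σ gᵢEᵢ = 17·(-68.3) + 24·(-49.2) = -2341.90
Σ gᵢ = 17 + 24 = 41
Vm = -2341.90 / 41 = -57.12 mV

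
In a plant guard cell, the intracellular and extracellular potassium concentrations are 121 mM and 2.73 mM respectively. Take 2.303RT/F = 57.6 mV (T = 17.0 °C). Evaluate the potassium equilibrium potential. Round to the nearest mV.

-95 mV

E = (57.6/z) · log₁₀([K⁺]_out/[K⁺]_in) with z = +1.
= (57.6/1) · log₁₀(2.73/121) = 57.60 · log₁₀(0.02256)
= 57.60 · (-1.6466) = -94.85 mV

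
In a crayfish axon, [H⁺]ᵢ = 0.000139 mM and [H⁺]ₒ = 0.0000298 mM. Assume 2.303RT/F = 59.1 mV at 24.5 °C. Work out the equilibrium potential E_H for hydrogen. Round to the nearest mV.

E = (59.1/z) · log₁₀([H⁺]_out/[H⁺]_in) with z = +1.
= (59.1/1) · log₁₀(0.0000298/0.000139) = 59.10 · log₁₀(0.2144)
= 59.10 · (-0.6688) = -39.53 mV

-40 mV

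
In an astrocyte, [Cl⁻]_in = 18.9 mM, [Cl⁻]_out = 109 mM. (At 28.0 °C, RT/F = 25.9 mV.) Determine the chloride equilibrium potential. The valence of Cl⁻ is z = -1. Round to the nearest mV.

E = (25.9/z) · ln([Cl⁻]_out/[Cl⁻]_in) with z = -1.
For an anion, dividing by z = -1 reverses the sign.
= (25.9/-1) · ln(109/18.9) = -25.90 · ln(5.767)
= -25.90 · (1.7522) = -45.38 mV

-45 mV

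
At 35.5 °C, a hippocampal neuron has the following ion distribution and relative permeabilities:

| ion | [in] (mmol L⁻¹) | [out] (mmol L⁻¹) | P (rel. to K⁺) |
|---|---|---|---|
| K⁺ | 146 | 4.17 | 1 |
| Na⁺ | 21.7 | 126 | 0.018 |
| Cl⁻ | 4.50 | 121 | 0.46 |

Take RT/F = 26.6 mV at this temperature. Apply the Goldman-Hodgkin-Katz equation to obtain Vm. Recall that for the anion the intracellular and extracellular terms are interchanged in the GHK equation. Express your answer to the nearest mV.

-84 mV

Vm = 26.6 · ln[(Σ P·[cation]ₒ + Σ P·[anion]ᵢ) / (Σ P·[cation]ᵢ + Σ P·[anion]ₒ)]
Numerator = 1×4.17 + 0.018×126 + 0.46×4.50 = 8.508
Denominator = 1×146 + 0.018×21.7 + 0.46×121 = 202.1
Vm = 26.6 · ln(0.042108) = 26.6 × (-3.1675) = -84.26 mV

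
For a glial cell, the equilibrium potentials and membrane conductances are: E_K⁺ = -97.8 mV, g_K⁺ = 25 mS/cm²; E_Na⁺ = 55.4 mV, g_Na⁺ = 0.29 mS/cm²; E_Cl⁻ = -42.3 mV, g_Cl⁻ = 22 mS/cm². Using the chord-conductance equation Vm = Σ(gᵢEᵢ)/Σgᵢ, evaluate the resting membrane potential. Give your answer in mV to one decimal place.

Σ gᵢEᵢ = 25·(-97.8) + 0.29·(55.4) + 22·(-42.3) = -3359.53
Σ gᵢ = 25 + 0.29 + 22 = 47.29
Vm = -3359.53 / 47.29 = -71.04 mV

-71.0 mV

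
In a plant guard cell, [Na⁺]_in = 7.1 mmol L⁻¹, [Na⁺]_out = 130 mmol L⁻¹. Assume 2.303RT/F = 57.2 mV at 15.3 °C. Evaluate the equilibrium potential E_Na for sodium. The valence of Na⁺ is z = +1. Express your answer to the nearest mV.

E = (57.2/z) · log₁₀([Na⁺]_out/[Na⁺]_in) with z = +1.
= (57.2/1) · log₁₀(130/7.1) = 57.20 · log₁₀(18.31)
= 57.20 · (1.2627) = 72.23 mV

72 mV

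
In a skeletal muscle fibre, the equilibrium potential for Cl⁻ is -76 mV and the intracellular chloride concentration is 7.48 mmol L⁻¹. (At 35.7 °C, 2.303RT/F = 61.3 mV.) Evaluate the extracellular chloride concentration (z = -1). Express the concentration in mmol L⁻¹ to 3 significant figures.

Nernst: E = (61.3/-1) · log₁₀([out]/[in]), so log₁₀([out]/[in]) = -76.0 × -1 / 61.3 = 1.2398.
[out]/[in] = 10^(1.2398) = 17.37.
[out] = 17.37 × 7.48 = 129.9 mmol L⁻¹.

130 mmol L⁻¹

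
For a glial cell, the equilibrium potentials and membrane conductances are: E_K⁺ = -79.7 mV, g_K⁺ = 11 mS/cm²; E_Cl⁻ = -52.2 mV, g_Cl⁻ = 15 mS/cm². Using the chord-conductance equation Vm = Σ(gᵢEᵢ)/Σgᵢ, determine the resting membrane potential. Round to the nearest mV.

Σ gᵢEᵢ = 11·(-79.7) + 15·(-52.2) = -1659.70
Σ gᵢ = 11 + 15 = 26
Vm = -1659.70 / 26 = -63.83 mV

-64 mV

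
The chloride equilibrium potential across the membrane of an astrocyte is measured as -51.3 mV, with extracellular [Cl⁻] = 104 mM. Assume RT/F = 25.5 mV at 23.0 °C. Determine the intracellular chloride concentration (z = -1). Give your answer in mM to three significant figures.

13.9 mM

Nernst: E = (25.5/-1) · ln([out]/[in]), so ln([out]/[in]) = -51.3 × -1 / 25.5 = 2.0118.
[out]/[in] = e^(2.0118) = 7.476.
[in] = 104 / 7.476 = 13.91 mM.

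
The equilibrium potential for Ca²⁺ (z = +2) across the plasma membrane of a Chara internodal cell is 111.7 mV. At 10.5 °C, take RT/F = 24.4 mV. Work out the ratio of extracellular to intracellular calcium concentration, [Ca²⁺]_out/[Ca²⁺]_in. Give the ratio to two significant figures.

ln([out]/[in]) = E·z/(24.4) = 111.7 × 2 / 24.4 = 9.1557
[out]/[in] = e^(9.1557) = 9469

9500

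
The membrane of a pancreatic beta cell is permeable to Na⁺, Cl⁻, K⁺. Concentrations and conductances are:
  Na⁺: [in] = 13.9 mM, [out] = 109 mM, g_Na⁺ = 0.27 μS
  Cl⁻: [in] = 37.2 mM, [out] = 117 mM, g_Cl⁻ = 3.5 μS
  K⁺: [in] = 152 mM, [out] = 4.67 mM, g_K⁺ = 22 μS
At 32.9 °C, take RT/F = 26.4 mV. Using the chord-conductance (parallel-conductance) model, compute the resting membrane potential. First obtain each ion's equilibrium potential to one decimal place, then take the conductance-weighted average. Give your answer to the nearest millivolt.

E_Na⁺ = (26.4/1)·ln(109/13.9) = 54.4 mV
E_Cl⁻ = (26.4/-1)·ln(117/37.2) = -30.3 mV
E_K⁺ = (26.4/1)·ln(4.67/152) = -91.9 mV
Vm = (Σ gᵢEᵢ)/(Σ gᵢ) = (0.27·54.4 + 3.5·-30.3 + 22·-91.9) / (0.27 + 3.5 + 22)
= -2113.16 / 25.77 = -82.00 mV

-82 mV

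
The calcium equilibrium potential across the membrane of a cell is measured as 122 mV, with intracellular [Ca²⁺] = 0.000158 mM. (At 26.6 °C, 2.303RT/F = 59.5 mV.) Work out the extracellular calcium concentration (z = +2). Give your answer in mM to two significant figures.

2.0 mM

Nernst: E = (59.5/2) · log₁₀([out]/[in]), so log₁₀([out]/[in]) = 122.0 × 2 / 59.5 = 4.1008.
[out]/[in] = 10^(4.1008) = 1.261e+04.
[out] = 1.261e+04 × 0.000158 = 1.993 mM.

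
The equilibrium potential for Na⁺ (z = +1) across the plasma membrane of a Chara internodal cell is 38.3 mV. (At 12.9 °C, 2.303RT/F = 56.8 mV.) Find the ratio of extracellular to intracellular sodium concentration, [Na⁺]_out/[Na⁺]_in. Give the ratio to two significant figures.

4.7

log₁₀([out]/[in]) = E·z/(56.8) = 38.3 × 1 / 56.8 = 0.6743
[out]/[in] = 10^(0.6743) = 4.724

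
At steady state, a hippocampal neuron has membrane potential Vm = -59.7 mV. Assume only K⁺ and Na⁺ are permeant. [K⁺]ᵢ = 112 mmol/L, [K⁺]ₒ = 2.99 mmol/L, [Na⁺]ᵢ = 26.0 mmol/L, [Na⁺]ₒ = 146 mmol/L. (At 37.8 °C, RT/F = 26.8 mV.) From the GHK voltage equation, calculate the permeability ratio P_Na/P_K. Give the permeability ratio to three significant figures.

Let α = P_Na/P_K. GHK: Vm = 26.8·ln[(Kₒ + α·Naₒ)/(Kᵢ + α·Naᵢ)].
e^(Vm/26.8) = e^(-59.7/26.8) = 0.10779
So 0.10779·(Kᵢ + α·Naᵢ) = Kₒ + α·Naₒ → α = (0.10779·112.0 − 2.99) / (146.0 − 0.10779·26.0)
α = (12.07 − 2.99) / (146.0 − 2.802) = 9.082/143.2 = 0.06342

0.0634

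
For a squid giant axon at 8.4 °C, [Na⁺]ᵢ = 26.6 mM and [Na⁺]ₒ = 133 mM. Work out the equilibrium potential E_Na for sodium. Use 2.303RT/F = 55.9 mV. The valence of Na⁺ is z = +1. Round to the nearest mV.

E = (55.9/z) · log₁₀([Na⁺]_out/[Na⁺]_in) with z = +1.
= (55.9/1) · log₁₀(133/26.6) = 55.90 · log₁₀(5)
= 55.90 · (0.6990) = 39.07 mV

39 mV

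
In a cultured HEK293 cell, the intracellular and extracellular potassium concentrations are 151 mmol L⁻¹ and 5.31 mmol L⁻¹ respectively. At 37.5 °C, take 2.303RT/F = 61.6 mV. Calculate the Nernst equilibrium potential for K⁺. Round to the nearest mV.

-90 mV

E = (61.6/z) · log₁₀([K⁺]_out/[K⁺]_in) with z = +1.
= (61.6/1) · log₁₀(5.31/151) = 61.60 · log₁₀(0.03517)
= 61.60 · (-1.4539) = -89.56 mV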